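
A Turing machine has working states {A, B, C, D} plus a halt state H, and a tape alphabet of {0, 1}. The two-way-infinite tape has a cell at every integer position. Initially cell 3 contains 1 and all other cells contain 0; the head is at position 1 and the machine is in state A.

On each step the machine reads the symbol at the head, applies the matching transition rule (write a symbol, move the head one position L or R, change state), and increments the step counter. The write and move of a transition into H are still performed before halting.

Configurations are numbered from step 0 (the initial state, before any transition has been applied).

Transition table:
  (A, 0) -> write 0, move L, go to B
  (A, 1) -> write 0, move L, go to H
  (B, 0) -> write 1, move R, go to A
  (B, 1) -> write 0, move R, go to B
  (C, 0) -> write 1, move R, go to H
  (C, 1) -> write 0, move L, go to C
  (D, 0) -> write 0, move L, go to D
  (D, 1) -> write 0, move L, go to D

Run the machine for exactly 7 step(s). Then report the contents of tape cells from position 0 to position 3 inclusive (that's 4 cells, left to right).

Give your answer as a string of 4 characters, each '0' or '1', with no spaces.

Step 1: in state A at pos 1, read 0 -> (A,0)->write 0,move L,goto B. Now: state=B, head=0, tape[-1..4]=000010 (head:  ^)
Step 2: in state B at pos 0, read 0 -> (B,0)->write 1,move R,goto A. Now: state=A, head=1, tape[-1..4]=010010 (head:   ^)
Step 3: in state A at pos 1, read 0 -> (A,0)->write 0,move L,goto B. Now: state=B, head=0, tape[-1..4]=010010 (head:  ^)
Step 4: in state B at pos 0, read 1 -> (B,1)->write 0,move R,goto B. Now: state=B, head=1, tape[-1..4]=000010 (head:   ^)
Step 5: in state B at pos 1, read 0 -> (B,0)->write 1,move R,goto A. Now: state=A, head=2, tape[-1..4]=001010 (head:    ^)
Step 6: in state A at pos 2, read 0 -> (A,0)->write 0,move L,goto B. Now: state=B, head=1, tape[-1..4]=001010 (head:   ^)
Step 7: in state B at pos 1, read 1 -> (B,1)->write 0,move R,goto B. Now: state=B, head=2, tape[-1..4]=000010 (head:    ^)

Answer: 0001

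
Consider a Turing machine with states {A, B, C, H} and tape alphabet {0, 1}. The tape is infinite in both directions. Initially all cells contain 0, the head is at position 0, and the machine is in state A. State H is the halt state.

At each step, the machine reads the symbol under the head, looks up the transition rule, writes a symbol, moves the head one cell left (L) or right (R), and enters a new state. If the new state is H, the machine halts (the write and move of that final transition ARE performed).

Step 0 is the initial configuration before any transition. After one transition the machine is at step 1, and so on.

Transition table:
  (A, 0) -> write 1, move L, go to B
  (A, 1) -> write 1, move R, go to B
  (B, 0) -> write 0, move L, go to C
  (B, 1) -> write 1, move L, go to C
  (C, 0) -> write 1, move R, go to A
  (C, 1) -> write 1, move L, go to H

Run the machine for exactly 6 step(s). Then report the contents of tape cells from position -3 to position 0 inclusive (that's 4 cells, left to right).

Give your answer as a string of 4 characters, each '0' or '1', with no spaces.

Step 1: in state A at pos 0, read 0 -> (A,0)->write 1,move L,goto B. Now: state=B, head=-1, tape[-2..1]=0010 (head:  ^)
Step 2: in state B at pos -1, read 0 -> (B,0)->write 0,move L,goto C. Now: state=C, head=-2, tape[-3..1]=00010 (head:  ^)
Step 3: in state C at pos -2, read 0 -> (C,0)->write 1,move R,goto A. Now: state=A, head=-1, tape[-3..1]=01010 (head:   ^)
Step 4: in state A at pos -1, read 0 -> (A,0)->write 1,move L,goto B. Now: state=B, head=-2, tape[-3..1]=01110 (head:  ^)
Step 5: in state B at pos -2, read 1 -> (B,1)->write 1,move L,goto C. Now: state=C, head=-3, tape[-4..1]=001110 (head:  ^)
Step 6: in state C at pos -3, read 0 -> (C,0)->write 1,move R,goto A. Now: state=A, head=-2, tape[-4..1]=011110 (head:   ^)

Answer: 1111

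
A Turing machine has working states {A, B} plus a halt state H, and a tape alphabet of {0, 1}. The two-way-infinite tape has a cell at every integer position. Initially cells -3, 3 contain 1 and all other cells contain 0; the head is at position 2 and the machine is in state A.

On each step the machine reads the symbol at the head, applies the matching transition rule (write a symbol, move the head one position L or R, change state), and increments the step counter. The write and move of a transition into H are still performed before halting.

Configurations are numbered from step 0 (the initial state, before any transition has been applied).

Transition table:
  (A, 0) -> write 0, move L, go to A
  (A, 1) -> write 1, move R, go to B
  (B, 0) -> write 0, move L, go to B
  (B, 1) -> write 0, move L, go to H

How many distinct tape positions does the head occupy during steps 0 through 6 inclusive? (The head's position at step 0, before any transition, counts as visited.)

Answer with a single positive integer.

Answer: 6

Derivation:
Step 1: in state A at pos 2, read 0 -> (A,0)->write 0,move L,goto A. Now: state=A, head=1, tape[-4..4]=010000010 (head:      ^)
Step 2: in state A at pos 1, read 0 -> (A,0)->write 0,move L,goto A. Now: state=A, head=0, tape[-4..4]=010000010 (head:     ^)
Step 3: in state A at pos 0, read 0 -> (A,0)->write 0,move L,goto A. Now: state=A, head=-1, tape[-4..4]=010000010 (head:    ^)
Step 4: in state A at pos -1, read 0 -> (A,0)->write 0,move L,goto A. Now: state=A, head=-2, tape[-4..4]=010000010 (head:   ^)
Step 5: in state A at pos -2, read 0 -> (A,0)->write 0,move L,goto A. Now: state=A, head=-3, tape[-4..4]=010000010 (head:  ^)
Step 6: in state A at pos -3, read 1 -> (A,1)->write 1,move R,goto B. Now: state=B, head=-2, tape[-4..4]=010000010 (head:   ^)
Head positions at steps 0..6: starting at 2, distinct positions visited = {-3, -2, -1, 0, 1, 2} -> 6 position(s)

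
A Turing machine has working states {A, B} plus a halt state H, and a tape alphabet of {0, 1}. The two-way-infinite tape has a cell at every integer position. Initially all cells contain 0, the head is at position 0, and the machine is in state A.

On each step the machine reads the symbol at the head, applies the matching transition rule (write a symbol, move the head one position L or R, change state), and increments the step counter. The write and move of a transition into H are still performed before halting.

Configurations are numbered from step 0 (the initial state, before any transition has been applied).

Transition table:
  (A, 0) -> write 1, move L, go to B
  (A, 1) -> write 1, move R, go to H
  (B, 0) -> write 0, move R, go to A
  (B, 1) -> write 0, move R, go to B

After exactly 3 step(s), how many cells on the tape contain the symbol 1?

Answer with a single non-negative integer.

Step 1: in state A at pos 0, read 0 -> (A,0)->write 1,move L,goto B. Now: state=B, head=-1, tape[-2..1]=0010 (head:  ^)
Step 2: in state B at pos -1, read 0 -> (B,0)->write 0,move R,goto A. Now: state=A, head=0, tape[-2..1]=0010 (head:   ^)
Step 3: in state A at pos 0, read 1 -> (A,1)->write 1,move R,goto H. Now: state=H, head=1, tape[-2..2]=00100 (head:    ^)
Cells containing 1 after step 3: {0} -> 1 cell(s)

Answer: 1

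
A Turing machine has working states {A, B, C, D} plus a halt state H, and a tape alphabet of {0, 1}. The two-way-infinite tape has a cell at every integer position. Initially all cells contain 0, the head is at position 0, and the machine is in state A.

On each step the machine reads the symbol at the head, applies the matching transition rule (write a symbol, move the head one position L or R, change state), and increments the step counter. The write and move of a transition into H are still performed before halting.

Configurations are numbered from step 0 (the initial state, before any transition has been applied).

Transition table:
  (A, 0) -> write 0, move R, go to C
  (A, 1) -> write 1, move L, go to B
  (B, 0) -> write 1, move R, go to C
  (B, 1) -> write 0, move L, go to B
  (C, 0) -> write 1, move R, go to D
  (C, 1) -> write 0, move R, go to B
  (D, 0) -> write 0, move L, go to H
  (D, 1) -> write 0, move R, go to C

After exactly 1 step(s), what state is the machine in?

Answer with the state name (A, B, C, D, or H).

Step 1: in state A at pos 0, read 0 -> (A,0)->write 0,move R,goto C. Now: state=C, head=1, tape[-1..2]=0000 (head:   ^)

Answer: C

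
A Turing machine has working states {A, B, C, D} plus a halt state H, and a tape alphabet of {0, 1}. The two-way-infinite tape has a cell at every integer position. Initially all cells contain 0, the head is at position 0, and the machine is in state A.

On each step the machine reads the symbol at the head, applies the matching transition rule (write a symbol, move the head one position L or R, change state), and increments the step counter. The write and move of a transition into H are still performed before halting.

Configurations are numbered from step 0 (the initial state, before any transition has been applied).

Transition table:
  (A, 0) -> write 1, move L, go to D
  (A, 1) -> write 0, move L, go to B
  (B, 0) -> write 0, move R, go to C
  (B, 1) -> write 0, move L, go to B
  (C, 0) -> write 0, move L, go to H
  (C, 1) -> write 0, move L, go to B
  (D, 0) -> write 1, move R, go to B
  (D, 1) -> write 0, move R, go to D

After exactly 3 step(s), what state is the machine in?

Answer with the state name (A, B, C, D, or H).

Answer: B

Derivation:
Step 1: in state A at pos 0, read 0 -> (A,0)->write 1,move L,goto D. Now: state=D, head=-1, tape[-2..1]=0010 (head:  ^)
Step 2: in state D at pos -1, read 0 -> (D,0)->write 1,move R,goto B. Now: state=B, head=0, tape[-2..1]=0110 (head:   ^)
Step 3: in state B at pos 0, read 1 -> (B,1)->write 0,move L,goto B. Now: state=B, head=-1, tape[-2..1]=0100 (head:  ^)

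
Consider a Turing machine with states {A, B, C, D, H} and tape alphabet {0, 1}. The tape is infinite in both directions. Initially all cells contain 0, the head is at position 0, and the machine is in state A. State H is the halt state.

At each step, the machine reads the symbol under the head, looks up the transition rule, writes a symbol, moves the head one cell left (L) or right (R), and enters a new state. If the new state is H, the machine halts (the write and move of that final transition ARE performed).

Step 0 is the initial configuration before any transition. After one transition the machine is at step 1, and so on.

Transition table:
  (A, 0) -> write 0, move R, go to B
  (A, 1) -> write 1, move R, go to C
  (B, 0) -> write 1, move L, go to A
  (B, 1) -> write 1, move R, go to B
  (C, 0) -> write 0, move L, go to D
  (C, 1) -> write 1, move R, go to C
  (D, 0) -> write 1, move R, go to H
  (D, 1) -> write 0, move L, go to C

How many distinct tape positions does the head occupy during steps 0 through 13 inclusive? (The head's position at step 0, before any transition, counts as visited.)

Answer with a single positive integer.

Step 1: in state A at pos 0, read 0 -> (A,0)->write 0,move R,goto B. Now: state=B, head=1, tape[-1..2]=0000 (head:   ^)
Step 2: in state B at pos 1, read 0 -> (B,0)->write 1,move L,goto A. Now: state=A, head=0, tape[-1..2]=0010 (head:  ^)
Step 3: in state A at pos 0, read 0 -> (A,0)->write 0,move R,goto B. Now: state=B, head=1, tape[-1..2]=0010 (head:   ^)
Step 4: in state B at pos 1, read 1 -> (B,1)->write 1,move R,goto B. Now: state=B, head=2, tape[-1..3]=00100 (head:    ^)
Step 5: in state B at pos 2, read 0 -> (B,0)->write 1,move L,goto A. Now: state=A, head=1, tape[-1..3]=00110 (head:   ^)
Step 6: in state A at pos 1, read 1 -> (A,1)->write 1,move R,goto C. Now: state=C, head=2, tape[-1..3]=00110 (head:    ^)
Step 7: in state C at pos 2, read 1 -> (C,1)->write 1,move R,goto C. Now: state=C, head=3, tape[-1..4]=001100 (head:     ^)
Step 8: in state C at pos 3, read 0 -> (C,0)->write 0,move L,goto D. Now: state=D, head=2, tape[-1..4]=001100 (head:    ^)
Step 9: in state D at pos 2, read 1 -> (D,1)->write 0,move L,goto C. Now: state=C, head=1, tape[-1..4]=001000 (head:   ^)
Step 10: in state C at pos 1, read 1 -> (C,1)->write 1,move R,goto C. Now: state=C, head=2, tape[-1..4]=001000 (head:    ^)
Step 11: in state C at pos 2, read 0 -> (C,0)->write 0,move L,goto D. Now: state=D, head=1, tape[-1..4]=001000 (head:   ^)
Step 12: in state D at pos 1, read 1 -> (D,1)->write 0,move L,goto C. Now: state=C, head=0, tape[-1..4]=000000 (head:  ^)
Step 13: in state C at pos 0, read 0 -> (C,0)->write 0,move L,goto D. Now: state=D, head=-1, tape[-2..4]=0000000 (head:  ^)
Head positions at steps 0..13: starting at 0, distinct positions visited = {-1, 0, 1, 2, 3} -> 5 position(s)

Answer: 5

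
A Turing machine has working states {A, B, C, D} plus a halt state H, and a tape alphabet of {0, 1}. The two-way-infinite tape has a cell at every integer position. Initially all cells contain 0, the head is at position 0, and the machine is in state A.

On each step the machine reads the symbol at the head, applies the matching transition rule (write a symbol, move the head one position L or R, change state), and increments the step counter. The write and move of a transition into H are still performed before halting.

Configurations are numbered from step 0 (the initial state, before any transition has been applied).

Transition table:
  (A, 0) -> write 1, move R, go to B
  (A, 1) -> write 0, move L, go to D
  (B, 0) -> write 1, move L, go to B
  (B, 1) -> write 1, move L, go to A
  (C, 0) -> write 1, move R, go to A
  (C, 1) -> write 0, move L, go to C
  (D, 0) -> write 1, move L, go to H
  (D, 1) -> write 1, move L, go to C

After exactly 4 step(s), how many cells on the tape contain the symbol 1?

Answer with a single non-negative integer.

Answer: 3

Derivation:
Step 1: in state A at pos 0, read 0 -> (A,0)->write 1,move R,goto B. Now: state=B, head=1, tape[-1..2]=0100 (head:   ^)
Step 2: in state B at pos 1, read 0 -> (B,0)->write 1,move L,goto B. Now: state=B, head=0, tape[-1..2]=0110 (head:  ^)
Step 3: in state B at pos 0, read 1 -> (B,1)->write 1,move L,goto A. Now: state=A, head=-1, tape[-2..2]=00110 (head:  ^)
Step 4: in state A at pos -1, read 0 -> (A,0)->write 1,move R,goto B. Now: state=B, head=0, tape[-2..2]=01110 (head:   ^)
Cells containing 1 after step 4: {-1, 0, 1} -> 3 cell(s)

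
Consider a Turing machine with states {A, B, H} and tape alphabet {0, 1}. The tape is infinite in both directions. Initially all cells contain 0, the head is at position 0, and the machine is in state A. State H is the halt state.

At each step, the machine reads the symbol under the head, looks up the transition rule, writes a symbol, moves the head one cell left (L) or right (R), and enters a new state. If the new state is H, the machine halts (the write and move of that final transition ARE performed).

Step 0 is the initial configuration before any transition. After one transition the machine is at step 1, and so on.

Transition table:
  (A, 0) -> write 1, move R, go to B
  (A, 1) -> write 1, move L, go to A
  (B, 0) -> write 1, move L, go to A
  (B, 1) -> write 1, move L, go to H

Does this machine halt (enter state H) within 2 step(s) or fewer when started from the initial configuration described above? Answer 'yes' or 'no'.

Answer: no

Derivation:
Step 1: in state A at pos 0, read 0 -> (A,0)->write 1,move R,goto B. Now: state=B, head=1, tape[-1..2]=0100 (head:   ^)
Step 2: in state B at pos 1, read 0 -> (B,0)->write 1,move L,goto A. Now: state=A, head=0, tape[-1..2]=0110 (head:  ^)
After 2 step(s): state = A (not H) -> not halted within 2 -> no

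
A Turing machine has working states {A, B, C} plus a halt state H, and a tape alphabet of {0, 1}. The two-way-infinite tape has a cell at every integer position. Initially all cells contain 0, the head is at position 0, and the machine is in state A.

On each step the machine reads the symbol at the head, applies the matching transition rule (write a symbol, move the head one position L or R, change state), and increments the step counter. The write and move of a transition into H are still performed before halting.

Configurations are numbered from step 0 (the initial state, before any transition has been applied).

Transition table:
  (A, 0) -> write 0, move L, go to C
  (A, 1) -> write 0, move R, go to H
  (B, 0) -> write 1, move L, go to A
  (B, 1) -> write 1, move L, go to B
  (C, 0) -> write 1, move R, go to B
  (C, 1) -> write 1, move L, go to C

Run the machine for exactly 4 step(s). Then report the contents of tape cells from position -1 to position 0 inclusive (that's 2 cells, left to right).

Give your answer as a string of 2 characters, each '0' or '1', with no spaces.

Step 1: in state A at pos 0, read 0 -> (A,0)->write 0,move L,goto C. Now: state=C, head=-1, tape[-2..1]=0000 (head:  ^)
Step 2: in state C at pos -1, read 0 -> (C,0)->write 1,move R,goto B. Now: state=B, head=0, tape[-2..1]=0100 (head:   ^)
Step 3: in state B at pos 0, read 0 -> (B,0)->write 1,move L,goto A. Now: state=A, head=-1, tape[-2..1]=0110 (head:  ^)
Step 4: in state A at pos -1, read 1 -> (A,1)->write 0,move R,goto H. Now: state=H, head=0, tape[-2..1]=0010 (head:   ^)

Answer: 01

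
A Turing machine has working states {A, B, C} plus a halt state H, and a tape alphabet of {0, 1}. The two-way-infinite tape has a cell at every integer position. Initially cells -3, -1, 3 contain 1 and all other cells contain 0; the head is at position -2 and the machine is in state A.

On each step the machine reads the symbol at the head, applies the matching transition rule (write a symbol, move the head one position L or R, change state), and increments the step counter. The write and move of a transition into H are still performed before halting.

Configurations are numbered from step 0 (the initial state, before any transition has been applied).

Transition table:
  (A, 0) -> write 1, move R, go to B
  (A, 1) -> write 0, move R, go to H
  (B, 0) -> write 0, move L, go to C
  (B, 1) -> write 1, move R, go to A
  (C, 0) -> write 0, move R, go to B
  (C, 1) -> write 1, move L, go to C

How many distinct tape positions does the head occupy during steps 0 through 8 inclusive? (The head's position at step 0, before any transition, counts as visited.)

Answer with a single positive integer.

Answer: 6

Derivation:
Step 1: in state A at pos -2, read 0 -> (A,0)->write 1,move R,goto B. Now: state=B, head=-1, tape[-4..4]=011100010 (head:    ^)
Step 2: in state B at pos -1, read 1 -> (B,1)->write 1,move R,goto A. Now: state=A, head=0, tape[-4..4]=011100010 (head:     ^)
Step 3: in state A at pos 0, read 0 -> (A,0)->write 1,move R,goto B. Now: state=B, head=1, tape[-4..4]=011110010 (head:      ^)
Step 4: in state B at pos 1, read 0 -> (B,0)->write 0,move L,goto C. Now: state=C, head=0, tape[-4..4]=011110010 (head:     ^)
Step 5: in state C at pos 0, read 1 -> (C,1)->write 1,move L,goto C. Now: state=C, head=-1, tape[-4..4]=011110010 (head:    ^)
Step 6: in state C at pos -1, read 1 -> (C,1)->write 1,move L,goto C. Now: state=C, head=-2, tape[-4..4]=011110010 (head:   ^)
Step 7: in state C at pos -2, read 1 -> (C,1)->write 1,move L,goto C. Now: state=C, head=-3, tape[-4..4]=011110010 (head:  ^)
Step 8: in state C at pos -3, read 1 -> (C,1)->write 1,move L,goto C. Now: state=C, head=-4, tape[-5..4]=0011110010 (head:  ^)
Head positions at steps 0..8: starting at -2, distinct positions visited = {-4, -3, -2, -1, 0, 1} -> 6 position(s)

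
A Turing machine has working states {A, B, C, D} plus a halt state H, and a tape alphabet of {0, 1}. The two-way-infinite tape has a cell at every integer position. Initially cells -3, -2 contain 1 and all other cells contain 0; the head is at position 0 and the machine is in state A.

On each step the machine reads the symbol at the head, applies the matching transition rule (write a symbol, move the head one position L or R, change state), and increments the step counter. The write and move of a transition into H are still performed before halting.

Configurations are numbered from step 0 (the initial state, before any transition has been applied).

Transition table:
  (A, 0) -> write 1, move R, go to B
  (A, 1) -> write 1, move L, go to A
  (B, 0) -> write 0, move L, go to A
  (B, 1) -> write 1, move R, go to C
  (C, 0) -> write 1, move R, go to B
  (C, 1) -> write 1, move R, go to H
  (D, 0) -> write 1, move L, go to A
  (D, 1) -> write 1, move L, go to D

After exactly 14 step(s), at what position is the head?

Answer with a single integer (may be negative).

Step 1: in state A at pos 0, read 0 -> (A,0)->write 1,move R,goto B. Now: state=B, head=1, tape[-4..2]=0110100 (head:      ^)
Step 2: in state B at pos 1, read 0 -> (B,0)->write 0,move L,goto A. Now: state=A, head=0, tape[-4..2]=0110100 (head:     ^)
Step 3: in state A at pos 0, read 1 -> (A,1)->write 1,move L,goto A. Now: state=A, head=-1, tape[-4..2]=0110100 (head:    ^)
Step 4: in state A at pos -1, read 0 -> (A,0)->write 1,move R,goto B. Now: state=B, head=0, tape[-4..2]=0111100 (head:     ^)
Step 5: in state B at pos 0, read 1 -> (B,1)->write 1,move R,goto C. Now: state=C, head=1, tape[-4..2]=0111100 (head:      ^)
Step 6: in state C at pos 1, read 0 -> (C,0)->write 1,move R,goto B. Now: state=B, head=2, tape[-4..3]=01111100 (head:       ^)
Step 7: in state B at pos 2, read 0 -> (B,0)->write 0,move L,goto A. Now: state=A, head=1, tape[-4..3]=01111100 (head:      ^)
Step 8: in state A at pos 1, read 1 -> (A,1)->write 1,move L,goto A. Now: state=A, head=0, tape[-4..3]=01111100 (head:     ^)
Step 9: in state A at pos 0, read 1 -> (A,1)->write 1,move L,goto A. Now: state=A, head=-1, tape[-4..3]=01111100 (head:    ^)
Step 10: in state A at pos -1, read 1 -> (A,1)->write 1,move L,goto A. Now: state=A, head=-2, tape[-4..3]=01111100 (head:   ^)
Step 11: in state A at pos -2, read 1 -> (A,1)->write 1,move L,goto A. Now: state=A, head=-3, tape[-4..3]=01111100 (head:  ^)
Step 12: in state A at pos -3, read 1 -> (A,1)->write 1,move L,goto A. Now: state=A, head=-4, tape[-5..3]=001111100 (head:  ^)
Step 13: in state A at pos -4, read 0 -> (A,0)->write 1,move R,goto B. Now: state=B, head=-3, tape[-5..3]=011111100 (head:   ^)
Step 14: in state B at pos -3, read 1 -> (B,1)->write 1,move R,goto C. Now: state=C, head=-2, tape[-5..3]=011111100 (head:    ^)

Answer: -2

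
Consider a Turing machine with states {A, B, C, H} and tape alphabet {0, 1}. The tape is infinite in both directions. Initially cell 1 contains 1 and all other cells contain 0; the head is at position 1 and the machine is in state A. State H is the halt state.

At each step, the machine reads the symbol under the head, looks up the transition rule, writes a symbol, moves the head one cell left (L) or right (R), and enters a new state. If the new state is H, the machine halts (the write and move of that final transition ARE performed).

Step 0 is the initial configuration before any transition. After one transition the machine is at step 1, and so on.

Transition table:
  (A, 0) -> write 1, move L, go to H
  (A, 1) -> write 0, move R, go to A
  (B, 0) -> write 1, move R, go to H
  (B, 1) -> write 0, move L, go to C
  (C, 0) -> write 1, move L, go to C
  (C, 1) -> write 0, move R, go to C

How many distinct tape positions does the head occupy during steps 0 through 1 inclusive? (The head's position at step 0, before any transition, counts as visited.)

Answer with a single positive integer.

Step 1: in state A at pos 1, read 1 -> (A,1)->write 0,move R,goto A. Now: state=A, head=2, tape[0..3]=0000 (head:   ^)
Head positions at steps 0..1: starting at 1, distinct positions visited = {1, 2} -> 2 position(s)

Answer: 2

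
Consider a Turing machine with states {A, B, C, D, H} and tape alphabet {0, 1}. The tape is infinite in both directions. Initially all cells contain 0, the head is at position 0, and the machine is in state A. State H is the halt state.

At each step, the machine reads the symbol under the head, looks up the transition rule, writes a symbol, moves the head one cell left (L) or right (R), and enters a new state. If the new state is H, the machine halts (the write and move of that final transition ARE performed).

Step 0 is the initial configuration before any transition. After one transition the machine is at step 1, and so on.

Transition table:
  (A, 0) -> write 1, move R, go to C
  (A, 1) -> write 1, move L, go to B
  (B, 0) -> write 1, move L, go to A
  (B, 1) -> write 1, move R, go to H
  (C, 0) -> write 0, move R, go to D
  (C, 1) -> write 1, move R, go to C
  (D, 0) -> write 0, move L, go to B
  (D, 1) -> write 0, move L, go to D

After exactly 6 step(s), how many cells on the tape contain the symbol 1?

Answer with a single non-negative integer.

Step 1: in state A at pos 0, read 0 -> (A,0)->write 1,move R,goto C. Now: state=C, head=1, tape[-1..2]=0100 (head:   ^)
Step 2: in state C at pos 1, read 0 -> (C,0)->write 0,move R,goto D. Now: state=D, head=2, tape[-1..3]=01000 (head:    ^)
Step 3: in state D at pos 2, read 0 -> (D,0)->write 0,move L,goto B. Now: state=B, head=1, tape[-1..3]=01000 (head:   ^)
Step 4: in state B at pos 1, read 0 -> (B,0)->write 1,move L,goto A. Now: state=A, head=0, tape[-1..3]=01100 (head:  ^)
Step 5: in state A at pos 0, read 1 -> (A,1)->write 1,move L,goto B. Now: state=B, head=-1, tape[-2..3]=001100 (head:  ^)
Step 6: in state B at pos -1, read 0 -> (B,0)->write 1,move L,goto A. Now: state=A, head=-2, tape[-3..3]=0011100 (head:  ^)
Cells containing 1 after step 6: {-1, 0, 1} -> 3 cell(s)

Answer: 3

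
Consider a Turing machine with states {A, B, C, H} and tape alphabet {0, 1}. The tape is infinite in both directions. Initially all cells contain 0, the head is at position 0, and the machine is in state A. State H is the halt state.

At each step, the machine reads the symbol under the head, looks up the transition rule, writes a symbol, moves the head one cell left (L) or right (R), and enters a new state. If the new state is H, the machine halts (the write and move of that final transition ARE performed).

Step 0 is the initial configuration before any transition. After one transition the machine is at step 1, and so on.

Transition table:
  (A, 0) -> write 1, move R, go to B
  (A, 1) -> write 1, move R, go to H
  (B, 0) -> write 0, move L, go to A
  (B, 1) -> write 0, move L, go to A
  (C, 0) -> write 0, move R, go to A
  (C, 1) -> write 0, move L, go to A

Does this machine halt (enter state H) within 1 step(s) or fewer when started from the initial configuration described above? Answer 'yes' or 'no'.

Step 1: in state A at pos 0, read 0 -> (A,0)->write 1,move R,goto B. Now: state=B, head=1, tape[-1..2]=0100 (head:   ^)
After 1 step(s): state = B (not H) -> not halted within 1 -> no

Answer: no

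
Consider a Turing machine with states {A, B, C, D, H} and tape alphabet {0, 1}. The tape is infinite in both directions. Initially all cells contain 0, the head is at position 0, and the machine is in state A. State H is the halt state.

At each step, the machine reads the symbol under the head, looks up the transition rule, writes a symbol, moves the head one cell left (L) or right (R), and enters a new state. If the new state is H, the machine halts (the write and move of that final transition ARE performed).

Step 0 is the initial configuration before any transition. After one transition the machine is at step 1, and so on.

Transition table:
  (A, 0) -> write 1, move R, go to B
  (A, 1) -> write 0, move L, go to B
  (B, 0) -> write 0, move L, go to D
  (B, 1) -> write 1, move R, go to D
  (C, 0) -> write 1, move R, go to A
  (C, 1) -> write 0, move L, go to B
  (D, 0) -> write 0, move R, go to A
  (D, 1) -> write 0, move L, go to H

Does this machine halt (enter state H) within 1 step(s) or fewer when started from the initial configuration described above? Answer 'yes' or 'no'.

Answer: no

Derivation:
Step 1: in state A at pos 0, read 0 -> (A,0)->write 1,move R,goto B. Now: state=B, head=1, tape[-1..2]=0100 (head:   ^)
After 1 step(s): state = B (not H) -> not halted within 1 -> no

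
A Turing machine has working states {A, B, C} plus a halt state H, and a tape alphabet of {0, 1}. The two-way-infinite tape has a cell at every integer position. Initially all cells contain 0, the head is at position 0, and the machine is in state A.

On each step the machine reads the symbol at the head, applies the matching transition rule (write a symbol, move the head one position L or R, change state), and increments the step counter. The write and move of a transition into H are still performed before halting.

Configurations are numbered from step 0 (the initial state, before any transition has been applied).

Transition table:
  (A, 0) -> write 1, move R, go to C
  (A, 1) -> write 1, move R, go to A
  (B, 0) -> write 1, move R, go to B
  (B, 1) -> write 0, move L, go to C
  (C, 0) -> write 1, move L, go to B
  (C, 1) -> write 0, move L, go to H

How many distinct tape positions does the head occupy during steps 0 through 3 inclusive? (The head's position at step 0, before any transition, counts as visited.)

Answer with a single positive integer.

Step 1: in state A at pos 0, read 0 -> (A,0)->write 1,move R,goto C. Now: state=C, head=1, tape[-1..2]=0100 (head:   ^)
Step 2: in state C at pos 1, read 0 -> (C,0)->write 1,move L,goto B. Now: state=B, head=0, tape[-1..2]=0110 (head:  ^)
Step 3: in state B at pos 0, read 1 -> (B,1)->write 0,move L,goto C. Now: state=C, head=-1, tape[-2..2]=00010 (head:  ^)
Head positions at steps 0..3: starting at 0, distinct positions visited = {-1, 0, 1} -> 3 position(s)

Answer: 3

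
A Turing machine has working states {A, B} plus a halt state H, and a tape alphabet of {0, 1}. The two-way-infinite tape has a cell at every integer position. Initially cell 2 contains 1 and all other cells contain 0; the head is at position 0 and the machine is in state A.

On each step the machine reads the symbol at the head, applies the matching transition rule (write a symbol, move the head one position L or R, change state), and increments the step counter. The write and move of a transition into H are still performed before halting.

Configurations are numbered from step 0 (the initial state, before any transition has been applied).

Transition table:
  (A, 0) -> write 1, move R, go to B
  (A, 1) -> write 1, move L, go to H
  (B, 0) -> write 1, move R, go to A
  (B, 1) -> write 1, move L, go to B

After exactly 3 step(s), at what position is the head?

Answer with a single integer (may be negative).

Answer: 1

Derivation:
Step 1: in state A at pos 0, read 0 -> (A,0)->write 1,move R,goto B. Now: state=B, head=1, tape[-1..3]=01010 (head:   ^)
Step 2: in state B at pos 1, read 0 -> (B,0)->write 1,move R,goto A. Now: state=A, head=2, tape[-1..3]=01110 (head:    ^)
Step 3: in state A at pos 2, read 1 -> (A,1)->write 1,move L,goto H. Now: state=H, head=1, tape[-1..3]=01110 (head:   ^)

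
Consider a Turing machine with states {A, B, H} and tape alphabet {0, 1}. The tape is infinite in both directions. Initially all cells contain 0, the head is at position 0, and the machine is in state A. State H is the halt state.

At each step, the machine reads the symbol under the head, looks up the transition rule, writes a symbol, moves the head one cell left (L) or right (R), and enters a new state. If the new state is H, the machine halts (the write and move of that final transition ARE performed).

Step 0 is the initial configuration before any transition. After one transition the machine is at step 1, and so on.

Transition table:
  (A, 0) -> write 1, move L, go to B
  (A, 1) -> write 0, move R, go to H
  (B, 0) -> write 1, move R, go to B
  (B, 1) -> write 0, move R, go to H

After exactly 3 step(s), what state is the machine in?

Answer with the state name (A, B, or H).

Answer: H

Derivation:
Step 1: in state A at pos 0, read 0 -> (A,0)->write 1,move L,goto B. Now: state=B, head=-1, tape[-2..1]=0010 (head:  ^)
Step 2: in state B at pos -1, read 0 -> (B,0)->write 1,move R,goto B. Now: state=B, head=0, tape[-2..1]=0110 (head:   ^)
Step 3: in state B at pos 0, read 1 -> (B,1)->write 0,move R,goto H. Now: state=H, head=1, tape[-2..2]=01000 (head:    ^)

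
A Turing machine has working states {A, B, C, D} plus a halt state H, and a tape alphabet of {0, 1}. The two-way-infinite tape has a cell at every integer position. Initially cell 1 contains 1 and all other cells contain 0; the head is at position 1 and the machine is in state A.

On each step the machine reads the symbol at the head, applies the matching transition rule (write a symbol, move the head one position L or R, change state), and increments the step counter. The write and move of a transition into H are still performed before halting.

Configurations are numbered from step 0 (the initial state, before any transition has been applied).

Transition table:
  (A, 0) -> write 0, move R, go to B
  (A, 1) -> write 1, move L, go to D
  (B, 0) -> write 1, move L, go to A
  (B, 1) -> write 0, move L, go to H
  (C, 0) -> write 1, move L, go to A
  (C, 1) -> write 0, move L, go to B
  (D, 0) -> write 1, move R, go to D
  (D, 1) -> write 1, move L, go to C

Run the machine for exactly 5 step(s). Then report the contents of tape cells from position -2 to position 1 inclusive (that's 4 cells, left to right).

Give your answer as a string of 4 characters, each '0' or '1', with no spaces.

Step 1: in state A at pos 1, read 1 -> (A,1)->write 1,move L,goto D. Now: state=D, head=0, tape[-1..2]=0010 (head:  ^)
Step 2: in state D at pos 0, read 0 -> (D,0)->write 1,move R,goto D. Now: state=D, head=1, tape[-1..2]=0110 (head:   ^)
Step 3: in state D at pos 1, read 1 -> (D,1)->write 1,move L,goto C. Now: state=C, head=0, tape[-1..2]=0110 (head:  ^)
Step 4: in state C at pos 0, read 1 -> (C,1)->write 0,move L,goto B. Now: state=B, head=-1, tape[-2..2]=00010 (head:  ^)
Step 5: in state B at pos -1, read 0 -> (B,0)->write 1,move L,goto A. Now: state=A, head=-2, tape[-3..2]=001010 (head:  ^)

Answer: 0101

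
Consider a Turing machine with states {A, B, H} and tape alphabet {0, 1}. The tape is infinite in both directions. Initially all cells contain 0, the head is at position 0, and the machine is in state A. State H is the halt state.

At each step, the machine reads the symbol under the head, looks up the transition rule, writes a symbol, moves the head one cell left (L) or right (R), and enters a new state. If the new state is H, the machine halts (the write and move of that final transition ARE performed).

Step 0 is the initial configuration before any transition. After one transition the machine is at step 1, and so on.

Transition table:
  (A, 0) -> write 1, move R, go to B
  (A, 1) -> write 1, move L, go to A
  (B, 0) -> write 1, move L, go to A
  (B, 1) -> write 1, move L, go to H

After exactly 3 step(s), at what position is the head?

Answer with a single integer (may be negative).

Step 1: in state A at pos 0, read 0 -> (A,0)->write 1,move R,goto B. Now: state=B, head=1, tape[-1..2]=0100 (head:   ^)
Step 2: in state B at pos 1, read 0 -> (B,0)->write 1,move L,goto A. Now: state=A, head=0, tape[-1..2]=0110 (head:  ^)
Step 3: in state A at pos 0, read 1 -> (A,1)->write 1,move L,goto A. Now: state=A, head=-1, tape[-2..2]=00110 (head:  ^)

Answer: -1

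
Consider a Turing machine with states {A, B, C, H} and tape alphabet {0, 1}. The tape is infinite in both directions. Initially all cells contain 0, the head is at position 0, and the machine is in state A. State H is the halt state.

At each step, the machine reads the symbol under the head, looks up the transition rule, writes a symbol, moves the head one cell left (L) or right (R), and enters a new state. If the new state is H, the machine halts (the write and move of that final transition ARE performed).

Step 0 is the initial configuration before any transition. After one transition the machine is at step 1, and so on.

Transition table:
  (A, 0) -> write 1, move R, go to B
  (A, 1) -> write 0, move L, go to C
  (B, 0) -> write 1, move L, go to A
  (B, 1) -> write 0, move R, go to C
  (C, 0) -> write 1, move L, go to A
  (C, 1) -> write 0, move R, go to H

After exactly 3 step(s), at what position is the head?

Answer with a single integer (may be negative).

Answer: -1

Derivation:
Step 1: in state A at pos 0, read 0 -> (A,0)->write 1,move R,goto B. Now: state=B, head=1, tape[-1..2]=0100 (head:   ^)
Step 2: in state B at pos 1, read 0 -> (B,0)->write 1,move L,goto A. Now: state=A, head=0, tape[-1..2]=0110 (head:  ^)
Step 3: in state A at pos 0, read 1 -> (A,1)->write 0,move L,goto C. Now: state=C, head=-1, tape[-2..2]=00010 (head:  ^)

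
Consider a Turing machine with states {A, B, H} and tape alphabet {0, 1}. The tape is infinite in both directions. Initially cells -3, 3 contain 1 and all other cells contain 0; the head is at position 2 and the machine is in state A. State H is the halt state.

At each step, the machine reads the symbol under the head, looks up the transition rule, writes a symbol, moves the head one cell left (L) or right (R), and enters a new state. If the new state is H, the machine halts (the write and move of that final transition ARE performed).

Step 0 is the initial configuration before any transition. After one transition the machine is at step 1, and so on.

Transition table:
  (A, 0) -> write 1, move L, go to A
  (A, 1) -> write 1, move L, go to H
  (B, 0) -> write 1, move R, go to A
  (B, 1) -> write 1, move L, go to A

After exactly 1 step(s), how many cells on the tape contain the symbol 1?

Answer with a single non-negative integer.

Answer: 3

Derivation:
Step 1: in state A at pos 2, read 0 -> (A,0)->write 1,move L,goto A. Now: state=A, head=1, tape[-4..4]=010000110 (head:      ^)
Cells containing 1 after step 1: {-3, 2, 3} -> 3 cell(s)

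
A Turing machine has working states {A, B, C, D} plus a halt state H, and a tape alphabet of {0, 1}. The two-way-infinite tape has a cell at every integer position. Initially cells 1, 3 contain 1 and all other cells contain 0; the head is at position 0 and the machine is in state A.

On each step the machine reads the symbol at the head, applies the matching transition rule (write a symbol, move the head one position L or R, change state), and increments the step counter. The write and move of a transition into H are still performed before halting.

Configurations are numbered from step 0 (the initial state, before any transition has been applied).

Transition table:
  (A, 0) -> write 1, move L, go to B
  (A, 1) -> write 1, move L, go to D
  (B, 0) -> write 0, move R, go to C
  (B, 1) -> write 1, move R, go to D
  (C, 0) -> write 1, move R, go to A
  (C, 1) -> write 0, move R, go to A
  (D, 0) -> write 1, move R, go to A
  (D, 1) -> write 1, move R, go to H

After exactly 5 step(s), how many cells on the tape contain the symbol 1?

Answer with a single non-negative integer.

Answer: 3

Derivation:
Step 1: in state A at pos 0, read 0 -> (A,0)->write 1,move L,goto B. Now: state=B, head=-1, tape[-2..4]=0011010 (head:  ^)
Step 2: in state B at pos -1, read 0 -> (B,0)->write 0,move R,goto C. Now: state=C, head=0, tape[-2..4]=0011010 (head:   ^)
Step 3: in state C at pos 0, read 1 -> (C,1)->write 0,move R,goto A. Now: state=A, head=1, tape[-2..4]=0001010 (head:    ^)
Step 4: in state A at pos 1, read 1 -> (A,1)->write 1,move L,goto D. Now: state=D, head=0, tape[-2..4]=0001010 (head:   ^)
Step 5: in state D at pos 0, read 0 -> (D,0)->write 1,move R,goto A. Now: state=A, head=1, tape[-2..4]=0011010 (head:    ^)
Cells containing 1 after step 5: {0, 1, 3} -> 3 cell(s)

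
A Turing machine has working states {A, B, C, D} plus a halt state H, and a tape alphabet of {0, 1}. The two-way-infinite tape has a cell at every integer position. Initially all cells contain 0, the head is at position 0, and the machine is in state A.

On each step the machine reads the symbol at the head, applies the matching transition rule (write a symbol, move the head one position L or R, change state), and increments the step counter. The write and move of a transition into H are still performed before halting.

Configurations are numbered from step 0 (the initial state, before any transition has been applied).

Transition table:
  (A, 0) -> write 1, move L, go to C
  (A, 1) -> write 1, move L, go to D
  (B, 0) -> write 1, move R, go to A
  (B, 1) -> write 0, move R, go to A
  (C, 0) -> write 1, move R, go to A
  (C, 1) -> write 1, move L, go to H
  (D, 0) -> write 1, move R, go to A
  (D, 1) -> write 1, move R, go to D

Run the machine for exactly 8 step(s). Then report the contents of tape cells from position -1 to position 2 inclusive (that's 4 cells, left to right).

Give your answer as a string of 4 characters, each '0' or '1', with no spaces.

Step 1: in state A at pos 0, read 0 -> (A,0)->write 1,move L,goto C. Now: state=C, head=-1, tape[-2..1]=0010 (head:  ^)
Step 2: in state C at pos -1, read 0 -> (C,0)->write 1,move R,goto A. Now: state=A, head=0, tape[-2..1]=0110 (head:   ^)
Step 3: in state A at pos 0, read 1 -> (A,1)->write 1,move L,goto D. Now: state=D, head=-1, tape[-2..1]=0110 (head:  ^)
Step 4: in state D at pos -1, read 1 -> (D,1)->write 1,move R,goto D. Now: state=D, head=0, tape[-2..1]=0110 (head:   ^)
Step 5: in state D at pos 0, read 1 -> (D,1)->write 1,move R,goto D. Now: state=D, head=1, tape[-2..2]=01100 (head:    ^)
Step 6: in state D at pos 1, read 0 -> (D,0)->write 1,move R,goto A. Now: state=A, head=2, tape[-2..3]=011100 (head:     ^)
Step 7: in state A at pos 2, read 0 -> (A,0)->write 1,move L,goto C. Now: state=C, head=1, tape[-2..3]=011110 (head:    ^)
Step 8: in state C at pos 1, read 1 -> (C,1)->write 1,move L,goto H. Now: state=H, head=0, tape[-2..3]=011110 (head:   ^)

Answer: 1111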